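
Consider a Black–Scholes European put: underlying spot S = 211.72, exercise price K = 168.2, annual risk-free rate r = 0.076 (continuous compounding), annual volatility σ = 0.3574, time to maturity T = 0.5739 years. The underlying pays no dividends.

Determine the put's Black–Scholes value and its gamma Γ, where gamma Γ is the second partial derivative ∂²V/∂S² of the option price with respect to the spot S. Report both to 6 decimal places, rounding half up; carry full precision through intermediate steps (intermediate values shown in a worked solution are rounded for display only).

price = 4.054915
Γ = 0.003608

σ√T = 0.3574·√0.5739 = 0.270753
d₁ = (ln(S/K) + (r+σ²/2)T) / (σ√T) = (ln(211.72/168.2) + (0.076+0.3574²/2)·0.5739) / 0.270753 = (0.230111 + 0.080270) / 0.270753 = 1.146363
d₂ = d₁ − σ√T = 1.146363 − 0.270753 = 0.875610
e^{−rT} = e^{−0.076·0.5739} = 0.957321
N(−d₁) = 0.125822,  N(−d₂) = 0.190621
Put price V = K·e^{−rT}·N(−d₂) − S·N(−d₁) = 30.694051 − 26.639137 = 4.054915
φ(d₁) = (1/√(2π))·e^{−d₁²/2} = 0.206798
Γ = φ(d₁) / (S·σ·√T) = 0.003608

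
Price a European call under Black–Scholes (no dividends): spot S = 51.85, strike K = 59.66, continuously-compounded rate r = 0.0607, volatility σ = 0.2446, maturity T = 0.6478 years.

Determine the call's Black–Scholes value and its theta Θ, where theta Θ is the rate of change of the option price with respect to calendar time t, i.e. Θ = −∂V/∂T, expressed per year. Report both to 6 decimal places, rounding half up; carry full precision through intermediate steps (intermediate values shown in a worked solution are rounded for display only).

σ√T = 0.2446·√0.6478 = 0.196869
d₁ = (ln(S/K) + (r+σ²/2)T) / (σ√T) = (ln(51.85/59.66) + (0.0607+0.2446²/2)·0.6478) / 0.196869 = (-0.140307 + 0.058700) / 0.196869 = -0.414523
d₂ = d₁ − σ√T = -0.414523 − 0.196869 = -0.611392
e^{−rT} = e^{−0.0607·0.6478} = 0.961442
N(d₁) = 0.339245,  N(d₂) = 0.270470
Call price V = S·N(d₁) − K·e^{−rT}·N(d₂) = 17.589876 − 15.514052 = 2.075824
φ(d₁) = (1/√(2π))·e^{−d₁²/2} = 0.366098
Θ = −S·φ(d₁)·σ/(2√T) − r·K·e^{−rT}·N(d₂) = −2.884380 − 0.941703 = -3.826083

price = 2.075824
Θ = -3.826083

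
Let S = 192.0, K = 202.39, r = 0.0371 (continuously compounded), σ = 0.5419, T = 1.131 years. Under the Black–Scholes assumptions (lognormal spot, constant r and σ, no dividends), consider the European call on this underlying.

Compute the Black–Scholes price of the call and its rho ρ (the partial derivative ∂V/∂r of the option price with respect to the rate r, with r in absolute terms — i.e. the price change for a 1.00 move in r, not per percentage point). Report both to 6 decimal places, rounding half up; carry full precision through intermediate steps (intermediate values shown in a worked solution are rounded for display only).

σ√T = 0.5419·√1.131 = 0.576302
d₁ = (ln(S/K) + (r+σ²/2)T) / (σ√T) = (ln(192.0/202.39) + (0.0371+0.5419²/2)·1.131) / 0.576302 = (-0.052701 + 0.208022) / 0.576302 = 0.269513
d₂ = d₁ − σ√T = 0.269513 − 0.576302 = -0.306789
e^{−rT} = e^{−0.0371·1.131} = 0.958908
N(d₁) = 0.606233,  N(d₂) = 0.379502
Call price V = S·N(d₁) − K·e^{−rT}·N(d₂) = 116.396670 − 73.651234 = 42.745437
ρ = K·T·e^{−rT}·N(d₂) = 83.299545

price = 42.745437
ρ = 83.299545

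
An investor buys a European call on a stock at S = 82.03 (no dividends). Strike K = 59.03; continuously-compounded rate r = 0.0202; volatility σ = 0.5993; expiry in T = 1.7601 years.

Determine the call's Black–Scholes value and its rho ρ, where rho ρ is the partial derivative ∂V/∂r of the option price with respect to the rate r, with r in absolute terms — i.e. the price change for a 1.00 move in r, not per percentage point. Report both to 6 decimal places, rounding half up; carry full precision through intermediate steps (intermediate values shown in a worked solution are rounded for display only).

σ√T = 0.5993·√1.7601 = 0.795084
d₁ = (ln(S/K) + (r+σ²/2)T) / (σ√T) = (ln(82.03/59.03) + (0.0202+0.5993²/2)·1.7601) / 0.795084 = (0.329039 + 0.351633) / 0.795084 = 0.856101
d₂ = d₁ − σ√T = 0.856101 − 0.795084 = 0.061018
e^{−rT} = e^{−0.0202·1.7601} = 0.965071
N(d₁) = 0.804029,  N(d₂) = 0.524327
Call price V = S·N(d₁) − K·e^{−rT}·N(d₂) = 65.954512 − 29.869944 = 36.084568
ρ = K·T·e^{−rT}·N(d₂) = 52.574089

price = 36.084568
ρ = 52.574089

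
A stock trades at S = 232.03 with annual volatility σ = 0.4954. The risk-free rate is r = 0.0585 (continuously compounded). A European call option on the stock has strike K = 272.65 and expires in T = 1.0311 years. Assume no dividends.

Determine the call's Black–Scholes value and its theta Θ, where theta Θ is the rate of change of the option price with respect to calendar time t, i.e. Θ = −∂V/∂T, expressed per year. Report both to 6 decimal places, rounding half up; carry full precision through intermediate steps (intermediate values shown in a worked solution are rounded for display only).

price = 37.150810
Θ = -27.439455

σ√T = 0.4954·√1.0311 = 0.503044
d₁ = (ln(S/K) + (r+σ²/2)T) / (σ√T) = (ln(232.03/272.65) + (0.0585+0.4954²/2)·1.0311) / 0.503044 = (-0.161322 + 0.186846) / 0.503044 = 0.050739
d₂ = d₁ − σ√T = 0.050739 − 0.503044 = -0.452305
e^{−rT} = e^{−0.0585·1.0311} = 0.941464
N(d₁) = 0.520233,  N(d₂) = 0.325524
Call price V = S·N(d₁) − K·e^{−rT}·N(d₂) = 120.709722 − 83.558912 = 37.150810
φ(d₁) = (1/√(2π))·e^{−d₁²/2} = 0.398429
Θ = −S·φ(d₁)·σ/(2√T) − r·K·e^{−rT}·N(d₂) = −22.551259 − 4.888196 = -27.439455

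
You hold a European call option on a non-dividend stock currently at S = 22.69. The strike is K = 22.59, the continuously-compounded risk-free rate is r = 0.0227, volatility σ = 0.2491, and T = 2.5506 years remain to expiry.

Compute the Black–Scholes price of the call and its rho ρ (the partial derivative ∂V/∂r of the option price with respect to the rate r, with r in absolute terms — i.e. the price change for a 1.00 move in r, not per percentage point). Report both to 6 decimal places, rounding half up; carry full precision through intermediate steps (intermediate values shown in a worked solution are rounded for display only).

price = 4.196758
ρ = 26.271605

σ√T = 0.2491·√2.5506 = 0.397828
d₁ = (ln(S/K) + (r+σ²/2)T) / (σ√T) = (ln(22.69/22.59) + (0.0227+0.2491²/2)·2.5506) / 0.397828 = (0.004417 + 0.137032) / 0.397828 = 0.355553
d₂ = d₁ − σ√T = 0.355553 − 0.397828 = -0.042274
e^{−rT} = e^{−0.0227·2.5506} = 0.943746
N(d₁) = 0.638913,  N(d₂) = 0.483140
Call price V = S·N(d₁) − K·e^{−rT}·N(d₂) = 14.496925 − 10.300167 = 4.196758
ρ = K·T·e^{−rT}·N(d₂) = 26.271605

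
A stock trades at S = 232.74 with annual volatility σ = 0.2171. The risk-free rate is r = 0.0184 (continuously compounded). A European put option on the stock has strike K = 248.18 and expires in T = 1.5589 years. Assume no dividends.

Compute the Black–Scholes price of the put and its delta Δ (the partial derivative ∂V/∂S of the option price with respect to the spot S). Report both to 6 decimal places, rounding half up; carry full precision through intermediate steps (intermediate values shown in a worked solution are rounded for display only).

price = 29.974430
Δ = -0.498250

σ√T = 0.2171·√1.5589 = 0.271062
d₁ = (ln(S/K) + (r+σ²/2)T) / (σ√T) = (ln(232.74/248.18) + (0.0184+0.2171²/2)·1.5589) / 0.271062 = (-0.064232 + 0.065421) / 0.271062 = 0.004386
d₂ = d₁ − σ√T = 0.004386 − 0.271062 = -0.266677
e^{−rT} = e^{−0.0184·1.5589} = 0.971724
N(−d₁) = 0.498250,  N(−d₂) = 0.605141
Put price V = K·e^{−rT}·N(−d₂) − S·N(−d₁) = 145.937227 − 115.962796 = 29.974430
Δ = −N(−d₁) = -0.498250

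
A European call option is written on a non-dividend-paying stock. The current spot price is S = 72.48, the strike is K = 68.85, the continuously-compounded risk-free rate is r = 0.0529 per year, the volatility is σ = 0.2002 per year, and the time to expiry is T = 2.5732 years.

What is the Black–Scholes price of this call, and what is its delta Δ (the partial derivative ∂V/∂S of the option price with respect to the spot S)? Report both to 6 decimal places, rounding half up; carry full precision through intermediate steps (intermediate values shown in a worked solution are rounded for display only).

σ√T = 0.2002·√2.5732 = 0.321145
d₁ = (ln(S/K) + (r+σ²/2)T) / (σ√T) = (ln(72.48/68.85) + (0.0529+0.2002²/2)·2.5732) / 0.321145 = (0.051380 + 0.187689) / 0.321145 = 0.744430
d₂ = d₁ − σ√T = 0.744430 − 0.321145 = 0.423285
e^{−rT} = e^{−0.0529·2.5732} = 0.872736
N(d₁) = 0.771692,  N(d₂) = 0.663956
Call price V = S·N(d₁) − K·e^{−rT}·N(d₂) = 55.932216 − 39.895718 = 16.036497
Δ = N(d₁) = 0.771692

price = 16.036497
Δ = 0.771692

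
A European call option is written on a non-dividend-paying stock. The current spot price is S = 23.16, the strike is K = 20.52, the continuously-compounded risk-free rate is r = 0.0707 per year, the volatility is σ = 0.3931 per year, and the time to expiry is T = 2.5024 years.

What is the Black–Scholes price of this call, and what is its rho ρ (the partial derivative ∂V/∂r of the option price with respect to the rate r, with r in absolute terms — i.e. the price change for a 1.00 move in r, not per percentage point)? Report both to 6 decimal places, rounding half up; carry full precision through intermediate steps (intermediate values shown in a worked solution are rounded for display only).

price = 8.441810
ρ = 24.384971

σ√T = 0.3931·√2.5024 = 0.621844
d₁ = (ln(S/K) + (r+σ²/2)T) / (σ√T) = (ln(23.16/20.52) + (0.0707+0.3931²/2)·2.5024) / 0.621844 = (0.121027 + 0.370265) / 0.621844 = 0.790056
d₂ = d₁ − σ√T = 0.790056 − 0.621844 = 0.168212
e^{−rT} = e^{−0.0707·2.5024} = 0.837847
N(d₁) = 0.785252,  N(d₂) = 0.566792
Call price V = S·N(d₁) − K·e^{−rT}·N(d₂) = 18.186444 − 9.744634 = 8.441810
ρ = K·T·e^{−rT}·N(d₂) = 24.384971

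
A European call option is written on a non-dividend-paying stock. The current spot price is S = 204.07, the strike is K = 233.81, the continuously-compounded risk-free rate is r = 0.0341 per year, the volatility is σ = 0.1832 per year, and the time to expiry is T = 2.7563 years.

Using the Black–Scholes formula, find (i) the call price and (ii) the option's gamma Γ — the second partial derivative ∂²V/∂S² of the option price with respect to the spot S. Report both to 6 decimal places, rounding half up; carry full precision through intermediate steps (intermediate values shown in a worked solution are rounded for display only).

σ√T = 0.1832·√2.7563 = 0.304151
d₁ = (ln(S/K) + (r+σ²/2)T) / (σ√T) = (ln(204.07/233.81) + (0.0341+0.1832²/2)·2.7563) / 0.304151 = (-0.136046 + 0.140244) / 0.304151 = 0.013802
d₂ = d₁ − σ√T = 0.013802 − 0.304151 = -0.290349
e^{−rT} = e^{−0.0341·2.7563} = 0.910292
N(d₁) = 0.505506,  N(d₂) = 0.385775
Call price V = S·N(d₁) − K·e^{−rT}·N(d₂) = 103.158614 − 82.106518 = 21.052096
φ(d₁) = (1/√(2π))·e^{−d₁²/2} = 0.398904
Γ = φ(d₁) / (S·σ·√T) = 0.006427

price = 21.052096
Γ = 0.006427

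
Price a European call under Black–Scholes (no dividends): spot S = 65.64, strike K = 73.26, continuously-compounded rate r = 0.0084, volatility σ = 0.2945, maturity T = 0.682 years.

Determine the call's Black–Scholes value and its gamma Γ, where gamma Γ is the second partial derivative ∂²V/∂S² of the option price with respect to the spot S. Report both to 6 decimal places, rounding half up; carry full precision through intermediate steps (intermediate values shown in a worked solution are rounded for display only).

price = 3.701920
Γ = 0.023844

σ√T = 0.2945·√0.682 = 0.243208
d₁ = (ln(S/K) + (r+σ²/2)T) / (σ√T) = (ln(65.64/73.26) + (0.0084+0.2945²/2)·0.682) / 0.243208 = (-0.109829 + 0.035304) / 0.243208 = -0.306428
d₂ = d₁ − σ√T = -0.306428 − 0.243208 = -0.549636
e^{−rT} = e^{−0.0084·0.682} = 0.994288
N(d₁) = 0.379639,  N(d₂) = 0.291285
Call price V = S·N(d₁) − K·e^{−rT}·N(d₂) = 24.919530 − 21.217610 = 3.701920
φ(d₁) = (1/√(2π))·e^{−d₁²/2} = 0.380645
Γ = φ(d₁) / (S·σ·√T) = 0.023844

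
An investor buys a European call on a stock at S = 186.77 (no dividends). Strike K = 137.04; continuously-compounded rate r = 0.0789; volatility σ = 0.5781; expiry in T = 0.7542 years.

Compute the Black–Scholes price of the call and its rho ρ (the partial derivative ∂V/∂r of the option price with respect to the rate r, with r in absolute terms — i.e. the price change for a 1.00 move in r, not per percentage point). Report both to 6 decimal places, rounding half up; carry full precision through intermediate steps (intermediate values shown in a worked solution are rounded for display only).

σ√T = 0.5781·√0.7542 = 0.502049
d₁ = (ln(S/K) + (r+σ²/2)T) / (σ√T) = (ln(186.77/137.04) + (0.0789+0.5781²/2)·0.7542) / 0.502049 = (0.309605 + 0.185533) / 0.502049 = 0.986234
d₂ = d₁ − σ√T = 0.986234 − 0.502049 = 0.484185
e^{−rT} = e^{−0.0789·0.7542} = 0.942230
N(d₁) = 0.837991,  N(d₂) = 0.685873
Call price V = S·N(d₁) − K·e^{−rT}·N(d₂) = 156.511567 − 88.562043 = 67.949524
ρ = K·T·e^{−rT}·N(d₂) = 66.793493

price = 67.949524
ρ = 66.793493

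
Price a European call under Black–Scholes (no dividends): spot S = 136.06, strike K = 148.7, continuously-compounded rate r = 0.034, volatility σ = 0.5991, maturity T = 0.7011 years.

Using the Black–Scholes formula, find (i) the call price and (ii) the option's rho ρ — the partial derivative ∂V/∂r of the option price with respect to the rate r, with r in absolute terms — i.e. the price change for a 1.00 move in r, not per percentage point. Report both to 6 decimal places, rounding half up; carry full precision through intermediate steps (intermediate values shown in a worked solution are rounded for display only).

price = 23.510724
ρ = 35.815351

σ√T = 0.5991·√0.7011 = 0.501637
d₁ = (ln(S/K) + (r+σ²/2)T) / (σ√T) = (ln(136.06/148.7) + (0.034+0.5991²/2)·0.7011) / 0.501637 = (-0.088835 + 0.149657) / 0.501637 = 0.121248
d₂ = d₁ − σ√T = 0.121248 − 0.501637 = -0.380389
e^{−rT} = e^{−0.034·0.7011} = 0.976444
N(d₁) = 0.548253,  N(d₂) = 0.351828
Call price V = S·N(d₁) − K·e^{−rT}·N(d₂) = 74.595236 − 51.084512 = 23.510724
ρ = K·T·e^{−rT}·N(d₂) = 35.815351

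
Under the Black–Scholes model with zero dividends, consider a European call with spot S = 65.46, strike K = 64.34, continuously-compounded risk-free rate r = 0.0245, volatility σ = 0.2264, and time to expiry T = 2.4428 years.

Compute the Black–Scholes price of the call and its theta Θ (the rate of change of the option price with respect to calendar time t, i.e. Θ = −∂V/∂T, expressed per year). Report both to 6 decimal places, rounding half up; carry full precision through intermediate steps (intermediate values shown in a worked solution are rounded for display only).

σ√T = 0.2264·√2.4428 = 0.353851
d₁ = (ln(S/K) + (r+σ²/2)T) / (σ√T) = (ln(65.46/64.34) + (0.0245+0.2264²/2)·2.4428) / 0.353851 = (0.017258 + 0.122454) / 0.353851 = 0.394832
d₂ = d₁ − σ√T = 0.394832 − 0.353851 = 0.040981
e^{−rT} = e^{−0.0245·2.4428} = 0.941907
N(d₁) = 0.653516,  N(d₂) = 0.516344
Call price V = S·N(d₁) − K·e^{−rT}·N(d₂) = 42.779188 − 31.291661 = 11.487528
φ(d₁) = (1/√(2π))·e^{−d₁²/2} = 0.369027
Θ = −S·φ(d₁)·σ/(2√T) − r·K·e^{−rT}·N(d₂) = −1.749593 − 0.766646 = -2.516239

price = 11.487528
Θ = -2.516239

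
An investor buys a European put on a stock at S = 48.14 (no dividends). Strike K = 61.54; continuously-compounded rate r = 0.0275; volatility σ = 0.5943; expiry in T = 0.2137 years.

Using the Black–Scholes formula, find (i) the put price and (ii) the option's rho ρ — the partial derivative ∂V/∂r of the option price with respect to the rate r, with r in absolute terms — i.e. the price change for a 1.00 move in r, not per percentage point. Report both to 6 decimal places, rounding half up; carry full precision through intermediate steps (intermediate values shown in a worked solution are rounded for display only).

price = 14.604839
ρ = -11.030764

σ√T = 0.5943·√0.2137 = 0.274731
d₁ = (ln(S/K) + (r+σ²/2)T) / (σ√T) = (ln(48.14/61.54) + (0.0275+0.5943²/2)·0.2137) / 0.274731 = (-0.245574 + 0.043615) / 0.274731 = -0.735113
d₂ = d₁ − σ√T = -0.735113 − 0.274731 = -1.009845
e^{−rT} = e^{−0.0275·0.2137} = 0.994140
N(−d₁) = 0.768865,  N(−d₂) = 0.843715
Put price V = K·e^{−rT}·N(−d₂) − S·N(−d₁) = 51.617989 − 37.013150 = 14.604839
ρ = −K·T·e^{−rT}·N(−d₂) = -11.030764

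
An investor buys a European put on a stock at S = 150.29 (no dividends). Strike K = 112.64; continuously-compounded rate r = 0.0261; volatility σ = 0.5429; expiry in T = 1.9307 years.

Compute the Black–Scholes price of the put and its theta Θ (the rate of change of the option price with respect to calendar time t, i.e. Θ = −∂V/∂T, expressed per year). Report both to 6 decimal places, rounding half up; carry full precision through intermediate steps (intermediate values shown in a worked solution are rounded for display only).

price = 19.774140
Θ = -7.008235

σ√T = 0.5429·√1.9307 = 0.754358
d₁ = (ln(S/K) + (r+σ²/2)T) / (σ√T) = (ln(150.29/112.64) + (0.0261+0.5429²/2)·1.9307) / 0.754358 = (0.288370 + 0.334919) / 0.754358 = 0.826251
d₂ = d₁ − σ√T = 0.826251 − 0.754358 = 0.071894
e^{−rT} = e^{−0.0261·1.9307} = 0.950857
N(−d₁) = 0.204331,  N(−d₂) = 0.471343
Put price V = K·e^{−rT}·N(−d₂) − S·N(−d₁) = 50.483019 − 30.708879 = 19.774140
φ(d₁) = (1/√(2π))·e^{−d₁²/2} = 0.283573
Θ = −S·φ(d₁)·σ/(2√T) + r·K·e^{−rT}·N(−d₂) = −8.325841 + 1.317607 = -7.008235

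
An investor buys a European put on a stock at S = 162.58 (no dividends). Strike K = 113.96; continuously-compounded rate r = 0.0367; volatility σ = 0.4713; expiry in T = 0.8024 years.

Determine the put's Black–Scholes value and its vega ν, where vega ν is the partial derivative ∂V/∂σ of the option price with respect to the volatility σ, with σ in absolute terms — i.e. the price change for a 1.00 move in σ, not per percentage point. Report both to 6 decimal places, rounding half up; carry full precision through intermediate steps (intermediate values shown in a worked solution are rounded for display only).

σ√T = 0.4713·√0.8024 = 0.422175
d₁ = (ln(S/K) + (r+σ²/2)T) / (σ√T) = (ln(162.58/113.96) + (0.0367+0.4713²/2)·0.8024) / 0.422175 = (0.355323 + 0.118564) / 0.422175 = 1.122488
d₂ = d₁ − σ√T = 1.122488 − 0.422175 = 0.700313
e^{−rT} = e^{−0.0367·0.8024} = 0.970981
N(−d₁) = 0.130828,  N(−d₂) = 0.241866
Put price V = K·e^{−rT}·N(−d₂) − S·N(−d₁) = 26.763211 − 21.269936 = 5.493275
φ(d₁) = (1/√(2π))·e^{−d₁²/2} = 0.212476
ν = S·φ(d₁)·√T = 30.943656

price = 5.493275
ν = 30.943656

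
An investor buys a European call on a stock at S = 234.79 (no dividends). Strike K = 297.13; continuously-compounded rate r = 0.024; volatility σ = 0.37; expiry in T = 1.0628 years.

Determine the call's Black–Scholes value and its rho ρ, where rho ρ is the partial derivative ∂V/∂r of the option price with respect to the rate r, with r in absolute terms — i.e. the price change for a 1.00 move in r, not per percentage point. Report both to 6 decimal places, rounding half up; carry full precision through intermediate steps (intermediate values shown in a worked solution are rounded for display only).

σ√T = 0.37·√1.0628 = 0.381441
d₁ = (ln(S/K) + (r+σ²/2)T) / (σ√T) = (ln(234.79/297.13) + (0.024+0.37²/2)·1.0628) / 0.381441 = (-0.235478 + 0.098256) / 0.381441 = -0.359747
d₂ = d₁ − σ√T = -0.359747 − 0.381441 = -0.741188
e^{−rT} = e^{−0.024·1.0628} = 0.974815
N(d₁) = 0.359518,  N(d₂) = 0.229290
Call price V = S·N(d₁) − K·e^{−rT}·N(d₂) = 84.411248 − 66.413024 = 17.998224
ρ = K·T·e^{−rT}·N(d₂) = 70.583762

price = 17.998224
ρ = 70.583762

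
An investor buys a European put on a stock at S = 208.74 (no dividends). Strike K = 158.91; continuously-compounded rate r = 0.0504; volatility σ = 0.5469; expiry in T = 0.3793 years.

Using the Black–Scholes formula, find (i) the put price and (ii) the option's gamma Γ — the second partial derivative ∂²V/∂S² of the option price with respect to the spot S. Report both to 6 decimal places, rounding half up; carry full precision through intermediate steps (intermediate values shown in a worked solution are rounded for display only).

σ√T = 0.5469·√0.3793 = 0.336821
d₁ = (ln(S/K) + (r+σ²/2)T) / (σ√T) = (ln(208.74/158.91) + (0.0504+0.5469²/2)·0.3793) / 0.336821 = (0.272751 + 0.075841) / 0.336821 = 1.034948
d₂ = d₁ − σ√T = 1.034948 − 0.336821 = 0.698127
e^{−rT} = e^{−0.0504·0.3793} = 0.981065
N(−d₁) = 0.150347,  N(−d₂) = 0.242549
Put price V = K·e^{−rT}·N(−d₂) − S·N(−d₁) = 37.813618 − 31.383342 = 6.430276
φ(d₁) = (1/√(2π))·e^{−d₁²/2} = 0.233518
Γ = φ(d₁) / (S·σ·√T) = 0.003321

price = 6.430276
Γ = 0.003321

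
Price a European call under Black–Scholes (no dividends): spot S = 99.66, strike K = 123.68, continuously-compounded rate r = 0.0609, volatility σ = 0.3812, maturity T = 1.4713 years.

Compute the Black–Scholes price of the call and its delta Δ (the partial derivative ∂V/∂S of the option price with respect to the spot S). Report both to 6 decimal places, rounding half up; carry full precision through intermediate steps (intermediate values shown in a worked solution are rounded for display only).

price = 13.445582
Δ = 0.483240

σ√T = 0.3812·√1.4713 = 0.462385
d₁ = (ln(S/K) + (r+σ²/2)T) / (σ√T) = (ln(99.66/123.68) + (0.0609+0.3812²/2)·1.4713) / 0.462385 = (-0.215933 + 0.196502) / 0.462385 = -0.042024
d₂ = d₁ − σ√T = -0.042024 − 0.462385 = -0.504409
e^{−rT} = e^{−0.0609·1.4713} = 0.914295
N(d₁) = 0.483240,  N(d₂) = 0.306987
Call price V = S·N(d₁) − K·e^{−rT}·N(d₂) = 48.159683 − 34.714101 = 13.445582
Δ = N(d₁) = 0.483240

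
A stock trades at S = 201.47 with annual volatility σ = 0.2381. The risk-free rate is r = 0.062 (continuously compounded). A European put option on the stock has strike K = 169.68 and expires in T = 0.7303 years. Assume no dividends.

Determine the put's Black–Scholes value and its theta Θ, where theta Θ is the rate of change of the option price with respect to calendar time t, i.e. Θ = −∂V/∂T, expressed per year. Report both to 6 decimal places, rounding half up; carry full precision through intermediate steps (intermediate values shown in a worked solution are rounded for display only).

σ√T = 0.2381·√0.7303 = 0.203475
d₁ = (ln(S/K) + (r+σ²/2)T) / (σ√T) = (ln(201.47/169.68) + (0.062+0.2381²/2)·0.7303) / 0.203475 = (0.171726 + 0.065980) / 0.203475 = 1.168233
d₂ = d₁ − σ√T = 1.168233 − 0.203475 = 0.964759
e^{−rT} = e^{−0.062·0.7303} = 0.955731
N(−d₁) = 0.121356,  N(−d₂) = 0.167333
Put price V = K·e^{−rT}·N(−d₂) − S·N(−d₁) = 27.136107 − 24.449661 = 2.686447
φ(d₁) = (1/√(2π))·e^{−d₁²/2} = 0.201630
Θ = −S·φ(d₁)·σ/(2√T) + r·K·e^{−rT}·N(−d₂) = −5.659048 + 1.682439 = -3.976609

price = 2.686447
Θ = -3.976609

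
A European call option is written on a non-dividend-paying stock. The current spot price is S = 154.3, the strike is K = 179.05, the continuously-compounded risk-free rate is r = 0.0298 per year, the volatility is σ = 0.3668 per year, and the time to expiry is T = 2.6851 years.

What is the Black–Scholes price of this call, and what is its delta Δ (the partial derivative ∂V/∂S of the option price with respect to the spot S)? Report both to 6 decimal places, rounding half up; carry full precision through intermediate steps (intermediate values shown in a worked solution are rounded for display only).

σ√T = 0.3668·√2.6851 = 0.601049
d₁ = (ln(S/K) + (r+σ²/2)T) / (σ√T) = (ln(154.3/179.05) + (0.0298+0.3668²/2)·2.6851) / 0.601049 = (-0.148766 + 0.260646) / 0.601049 = 0.186140
d₂ = d₁ − σ√T = 0.186140 − 0.601049 = -0.414908
e^{−rT} = e^{−0.0298·2.6851} = 0.923102
N(d₁) = 0.573833,  N(d₂) = 0.339105
Call price V = S·N(d₁) − K·e^{−rT}·N(d₂) = 88.542372 − 56.047649 = 32.494723
Δ = N(d₁) = 0.573833

price = 32.494723
Δ = 0.573833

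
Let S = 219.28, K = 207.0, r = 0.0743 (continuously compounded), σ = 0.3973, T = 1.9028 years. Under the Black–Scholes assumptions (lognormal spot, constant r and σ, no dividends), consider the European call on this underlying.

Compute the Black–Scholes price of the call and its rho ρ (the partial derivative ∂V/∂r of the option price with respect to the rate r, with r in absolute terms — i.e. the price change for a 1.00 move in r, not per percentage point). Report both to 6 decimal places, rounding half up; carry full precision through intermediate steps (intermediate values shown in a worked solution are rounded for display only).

σ√T = 0.3973·√1.9028 = 0.548044
d₁ = (ln(S/K) + (r+σ²/2)T) / (σ√T) = (ln(219.28/207.0) + (0.0743+0.3973²/2)·1.9028) / 0.548044 = (0.057631 + 0.291554) / 0.548044 = 0.637147
d₂ = d₁ − σ√T = 0.637147 − 0.548044 = 0.089104
e^{−rT} = e^{−0.0743·1.9028} = 0.868161
N(d₁) = 0.737986,  N(d₂) = 0.535500
Call price V = S·N(d₁) − K·e^{−rT}·N(d₂) = 161.825483 − 96.234405 = 65.591078
ρ = K·T·e^{−rT}·N(d₂) = 183.114825

price = 65.591078
ρ = 183.114825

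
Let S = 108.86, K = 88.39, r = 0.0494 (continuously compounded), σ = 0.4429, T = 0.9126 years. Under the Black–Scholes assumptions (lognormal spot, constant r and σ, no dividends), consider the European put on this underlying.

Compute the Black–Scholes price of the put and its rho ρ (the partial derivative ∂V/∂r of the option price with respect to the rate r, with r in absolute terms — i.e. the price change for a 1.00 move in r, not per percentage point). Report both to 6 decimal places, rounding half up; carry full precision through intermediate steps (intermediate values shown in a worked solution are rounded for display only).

price = 6.774965
ρ = -26.930890

σ√T = 0.4429·√0.9126 = 0.423103
d₁ = (ln(S/K) + (r+σ²/2)T) / (σ√T) = (ln(108.86/88.39) + (0.0494+0.4429²/2)·0.9126) / 0.423103 = (0.208304 + 0.134590) / 0.423103 = 0.810428
d₂ = d₁ − σ√T = 0.810428 − 0.423103 = 0.387325
e^{−rT} = e^{−0.0494·0.9126} = 0.955919
N(−d₁) = 0.208847,  N(−d₂) = 0.349258
Put price V = K·e^{−rT}·N(−d₂) − S·N(−d₁) = 29.510071 − 22.735106 = 6.774965
ρ = −K·T·e^{−rT}·N(−d₂) = -26.930890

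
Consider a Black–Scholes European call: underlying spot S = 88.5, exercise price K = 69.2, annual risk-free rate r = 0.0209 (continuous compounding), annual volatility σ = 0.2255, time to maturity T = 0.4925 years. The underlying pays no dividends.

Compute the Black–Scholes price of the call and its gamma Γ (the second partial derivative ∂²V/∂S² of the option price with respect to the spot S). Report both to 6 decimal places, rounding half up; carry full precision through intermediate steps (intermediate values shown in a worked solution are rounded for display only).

price = 20.281435
Γ = 0.006731

σ√T = 0.2255·√0.4925 = 0.158252
d₁ = (ln(S/K) + (r+σ²/2)T) / (σ√T) = (ln(88.5/69.2) + (0.0209+0.2255²/2)·0.4925) / 0.158252 = (0.246002 + 0.022815) / 0.158252 = 1.698661
d₂ = d₁ − σ√T = 1.698661 − 0.158252 = 1.540409
e^{−rT} = e^{−0.0209·0.4925} = 0.989760
N(d₁) = 0.955308,  N(d₂) = 0.938270
Call price V = S·N(d₁) − K·e^{−rT}·N(d₂) = 84.544801 − 64.263365 = 20.281435
φ(d₁) = (1/√(2π))·e^{−d₁²/2} = 0.094263
Γ = φ(d₁) / (S·σ·√T) = 0.006731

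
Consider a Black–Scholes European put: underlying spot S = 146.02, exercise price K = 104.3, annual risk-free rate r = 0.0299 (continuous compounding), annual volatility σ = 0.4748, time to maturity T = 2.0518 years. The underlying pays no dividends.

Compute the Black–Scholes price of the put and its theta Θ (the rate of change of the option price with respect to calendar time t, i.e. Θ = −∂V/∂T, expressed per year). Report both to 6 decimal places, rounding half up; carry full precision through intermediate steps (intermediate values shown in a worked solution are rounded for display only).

price = 13.642185
Θ = -5.111424

σ√T = 0.4748·√2.0518 = 0.680109
d₁ = (ln(S/K) + (r+σ²/2)T) / (σ√T) = (ln(146.02/104.3) + (0.0299+0.4748²/2)·2.0518) / 0.680109 = (0.336472 + 0.292623) / 0.680109 = 0.924992
d₂ = d₁ − σ√T = 0.924992 − 0.680109 = 0.244883
e^{−rT} = e^{−0.0299·2.0518} = 0.940495
N(−d₁) = 0.177485,  N(−d₂) = 0.403273
Put price V = K·e^{−rT}·N(−d₂) − S·N(−d₁) = 39.558554 − 25.916370 = 13.642185
φ(d₁) = (1/√(2π))·e^{−d₁²/2} = 0.260086
Θ = −S·φ(d₁)·σ/(2√T) + r·K·e^{−rT}·N(−d₂) = −6.294225 + 1.182801 = -5.111424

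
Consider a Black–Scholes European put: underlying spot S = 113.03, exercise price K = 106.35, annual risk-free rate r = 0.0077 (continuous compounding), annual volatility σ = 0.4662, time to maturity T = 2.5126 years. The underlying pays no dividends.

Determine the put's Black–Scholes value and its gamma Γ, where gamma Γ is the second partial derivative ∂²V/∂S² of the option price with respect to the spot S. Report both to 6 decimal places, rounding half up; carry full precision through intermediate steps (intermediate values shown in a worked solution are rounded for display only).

price = 27.140500
Γ = 0.004260

σ√T = 0.4662·√2.5126 = 0.738982
d₁ = (ln(S/K) + (r+σ²/2)T) / (σ√T) = (ln(113.03/106.35) + (0.0077+0.4662²/2)·2.5126) / 0.738982 = (0.060918 + 0.292394) / 0.738982 = 0.478106
d₂ = d₁ − σ√T = 0.478106 − 0.738982 = -0.260876
e^{−rT} = e^{−0.0077·2.5126} = 0.980839
N(−d₁) = 0.316287,  N(−d₂) = 0.602906
Put price V = K·e^{−rT}·N(−d₂) − S·N(−d₁) = 62.890449 − 35.749949 = 27.140500
φ(d₁) = (1/√(2π))·e^{−d₁²/2} = 0.355855
Γ = φ(d₁) / (S·σ·√T) = 0.004260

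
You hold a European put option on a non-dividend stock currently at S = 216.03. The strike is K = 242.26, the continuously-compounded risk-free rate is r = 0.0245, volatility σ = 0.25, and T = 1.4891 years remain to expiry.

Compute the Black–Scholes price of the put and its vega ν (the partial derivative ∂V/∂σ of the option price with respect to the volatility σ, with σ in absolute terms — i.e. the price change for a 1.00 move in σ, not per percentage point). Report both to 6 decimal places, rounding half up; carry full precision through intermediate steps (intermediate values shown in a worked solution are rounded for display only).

price = 36.910997
ν = 104.606732

σ√T = 0.25·√1.4891 = 0.305072
d₁ = (ln(S/K) + (r+σ²/2)T) / (σ√T) = (ln(216.03/242.26) + (0.0245+0.25²/2)·1.4891) / 0.305072 = (-0.114594 + 0.083017) / 0.305072 = -0.103507
d₂ = d₁ − σ√T = -0.103507 − 0.305072 = -0.408578
e^{−rT} = e^{−0.0245·1.4891} = 0.964175
N(−d₁) = 0.541220,  N(−d₂) = 0.658575
Put price V = K·e^{−rT}·N(−d₂) − S·N(−d₁) = 153.830650 − 116.919653 = 36.910997
φ(d₁) = (1/√(2π))·e^{−d₁²/2} = 0.396811
ν = S·φ(d₁)·√T = 104.606732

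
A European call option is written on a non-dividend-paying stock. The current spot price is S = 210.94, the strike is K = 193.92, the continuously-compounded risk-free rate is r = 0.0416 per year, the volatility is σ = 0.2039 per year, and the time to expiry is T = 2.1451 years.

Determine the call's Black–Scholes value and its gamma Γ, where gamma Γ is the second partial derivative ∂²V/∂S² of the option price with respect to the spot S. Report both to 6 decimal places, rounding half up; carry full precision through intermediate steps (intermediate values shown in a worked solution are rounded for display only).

σ√T = 0.2039·√2.1451 = 0.298635
d₁ = (ln(S/K) + (r+σ²/2)T) / (σ√T) = (ln(210.94/193.92) + (0.0416+0.2039²/2)·2.1451) / 0.298635 = (0.084128 + 0.133828) / 0.298635 = 0.729839
d₂ = d₁ − σ√T = 0.729839 − 0.298635 = 0.431204
e^{−rT} = e^{−0.0416·2.1451} = 0.914630
N(d₁) = 0.767256,  N(d₂) = 0.666840
Call price V = S·N(d₁) − K·e^{−rT}·N(d₂) = 161.844931 − 118.274049 = 43.570883
φ(d₁) = (1/√(2π))·e^{−d₁²/2} = 0.305663
Γ = φ(d₁) / (S·σ·√T) = 0.004852

price = 43.570883
Γ = 0.004852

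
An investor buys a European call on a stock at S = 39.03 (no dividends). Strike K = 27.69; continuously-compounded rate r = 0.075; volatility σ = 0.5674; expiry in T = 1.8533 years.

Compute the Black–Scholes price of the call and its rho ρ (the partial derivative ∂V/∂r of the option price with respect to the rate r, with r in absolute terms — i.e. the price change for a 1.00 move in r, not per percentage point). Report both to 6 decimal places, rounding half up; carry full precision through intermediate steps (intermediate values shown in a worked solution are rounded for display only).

σ√T = 0.5674·√1.8533 = 0.772435
d₁ = (ln(S/K) + (r+σ²/2)T) / (σ√T) = (ln(39.03/27.69) + (0.075+0.5674²/2)·1.8533) / 0.772435 = (0.343259 + 0.437326) / 0.772435 = 1.010550
d₂ = d₁ − σ√T = 1.010550 − 0.772435 = 0.238115
e^{−rT} = e^{−0.075·1.8533} = 0.870230
N(d₁) = 0.843884,  N(d₂) = 0.594104
Call price V = S·N(d₁) − K·e^{−rT}·N(d₂) = 32.936800 − 14.315932 = 18.620868
ρ = K·T·e^{−rT}·N(d₂) = 26.531717

price = 18.620868
ρ = 26.531717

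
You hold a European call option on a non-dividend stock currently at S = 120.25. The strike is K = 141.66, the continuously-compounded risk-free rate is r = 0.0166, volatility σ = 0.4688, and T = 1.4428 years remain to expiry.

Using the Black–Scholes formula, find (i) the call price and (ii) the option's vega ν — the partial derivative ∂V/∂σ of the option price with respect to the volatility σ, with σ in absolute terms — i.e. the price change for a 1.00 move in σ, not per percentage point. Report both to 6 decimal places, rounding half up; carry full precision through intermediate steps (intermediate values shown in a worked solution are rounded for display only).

price = 20.489560
ν = 57.591757

σ√T = 0.4688·√1.4428 = 0.563107
d₁ = (ln(S/K) + (r+σ²/2)T) / (σ√T) = (ln(120.25/141.66) + (0.0166+0.4688²/2)·1.4428) / 0.563107 = (-0.163857 + 0.182495) / 0.563107 = 0.033099
d₂ = d₁ − σ√T = 0.033099 − 0.563107 = -0.530008
e^{−rT} = e^{−0.0166·1.4428} = 0.976334
N(d₁) = 0.513202,  N(d₂) = 0.298053
Call price V = S·N(d₁) − K·e^{−rT}·N(d₂) = 61.712550 − 41.222991 = 20.489560
φ(d₁) = (1/√(2π))·e^{−d₁²/2} = 0.398724
ν = S·φ(d₁)·√T = 57.591757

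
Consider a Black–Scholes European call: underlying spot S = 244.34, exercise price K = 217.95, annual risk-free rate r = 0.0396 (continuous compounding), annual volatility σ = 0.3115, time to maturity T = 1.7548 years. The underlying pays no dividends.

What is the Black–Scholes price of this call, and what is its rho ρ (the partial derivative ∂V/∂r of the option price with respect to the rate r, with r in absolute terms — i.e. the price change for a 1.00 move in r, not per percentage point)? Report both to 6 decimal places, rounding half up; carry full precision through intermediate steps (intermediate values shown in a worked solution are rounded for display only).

σ√T = 0.3115·√1.7548 = 0.412641
d₁ = (ln(S/K) + (r+σ²/2)T) / (σ√T) = (ln(244.34/217.95) + (0.0396+0.3115²/2)·1.7548) / 0.412641 = (0.114295 + 0.154626) / 0.412641 = 0.651708
d₂ = d₁ − σ√T = 0.651708 − 0.412641 = 0.239068
e^{−rT} = e^{−0.0396·1.7548} = 0.932869
N(d₁) = 0.742705,  N(d₂) = 0.594473
Call price V = S·N(d₁) − K·e^{−rT}·N(d₂) = 181.472607 − 120.867676 = 60.604931
ρ = K·T·e^{−rT}·N(d₂) = 212.098598

price = 60.604931
ρ = 212.098598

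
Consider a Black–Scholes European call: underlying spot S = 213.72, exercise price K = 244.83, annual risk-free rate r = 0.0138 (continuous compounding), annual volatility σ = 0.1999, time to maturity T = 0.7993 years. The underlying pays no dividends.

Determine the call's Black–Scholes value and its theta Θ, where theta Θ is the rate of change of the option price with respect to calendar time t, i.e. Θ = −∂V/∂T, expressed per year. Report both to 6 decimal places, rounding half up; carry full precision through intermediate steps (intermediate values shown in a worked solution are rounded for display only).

price = 5.808800
Θ = -8.636584

σ√T = 0.1999·√0.7993 = 0.178718
d₁ = (ln(S/K) + (r+σ²/2)T) / (σ√T) = (ln(213.72/244.83) + (0.0138+0.1999²/2)·0.7993) / 0.178718 = (-0.135897 + 0.027000) / 0.178718 = -0.609324
d₂ = d₁ − σ√T = -0.609324 − 0.178718 = -0.788042
e^{−rT} = e^{−0.0138·0.7993} = 0.989030
N(d₁) = 0.271155,  N(d₂) = 0.215336
Call price V = S·N(d₁) − K·e^{−rT}·N(d₂) = 57.951227 − 52.142427 = 5.808800
φ(d₁) = (1/√(2π))·e^{−d₁²/2} = 0.331351
Θ = −S·φ(d₁)·σ/(2√T) − r·K·e^{−rT}·N(d₂) = −7.917019 − 0.719565 = -8.636584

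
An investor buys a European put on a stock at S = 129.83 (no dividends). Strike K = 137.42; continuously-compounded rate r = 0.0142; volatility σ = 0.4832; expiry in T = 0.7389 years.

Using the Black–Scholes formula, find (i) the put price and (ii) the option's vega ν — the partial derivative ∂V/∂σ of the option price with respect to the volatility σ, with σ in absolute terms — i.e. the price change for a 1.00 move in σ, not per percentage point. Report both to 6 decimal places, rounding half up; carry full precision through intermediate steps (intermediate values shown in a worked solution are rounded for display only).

price = 25.077622
ν = 44.317012

σ√T = 0.4832·√0.7389 = 0.415355
d₁ = (ln(S/K) + (r+σ²/2)T) / (σ√T) = (ln(129.83/137.42) + (0.0142+0.4832²/2)·0.7389) / 0.415355 = (-0.056816 + 0.096752) / 0.415355 = 0.096150
d₂ = d₁ − σ√T = 0.096150 − 0.415355 = -0.319205
e^{−rT} = e^{−0.0142·0.7389} = 0.989562
N(−d₁) = 0.461701,  N(−d₂) = 0.625215
Put price V = K·e^{−rT}·N(−d₂) − S·N(−d₁) = 85.020233 − 59.942610 = 25.077622
φ(d₁) = (1/√(2π))·e^{−d₁²/2} = 0.397102
ν = S·φ(d₁)·√T = 44.317012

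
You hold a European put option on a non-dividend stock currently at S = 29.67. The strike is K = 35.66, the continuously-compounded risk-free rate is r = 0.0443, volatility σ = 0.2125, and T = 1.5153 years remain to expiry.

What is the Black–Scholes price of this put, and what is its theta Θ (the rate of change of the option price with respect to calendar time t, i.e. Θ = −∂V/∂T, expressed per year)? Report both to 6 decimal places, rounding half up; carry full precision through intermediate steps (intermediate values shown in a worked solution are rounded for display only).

σ√T = 0.2125·√1.5153 = 0.261582
d₁ = (ln(S/K) + (r+σ²/2)T) / (σ√T) = (ln(29.67/35.66) + (0.0443+0.2125²/2)·1.5153) / 0.261582 = (-0.183893 + 0.101340) / 0.261582 = -0.315590
d₂ = d₁ − σ√T = -0.315590 − 0.261582 = -0.577172
e^{−rT} = e^{−0.0443·1.5153} = 0.935076
N(−d₁) = 0.623843,  N(−d₂) = 0.718088
Put price V = K·e^{−rT}·N(−d₂) − S·N(−d₁) = 23.944516 − 18.509427 = 5.435089
φ(d₁) = (1/√(2π))·e^{−d₁²/2} = 0.379562
Θ = −S·φ(d₁)·σ/(2√T) + r·K·e^{−rT}·N(−d₂) = −0.972031 + 1.060742 = 0.088711

price = 5.435089
Θ = 0.088711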